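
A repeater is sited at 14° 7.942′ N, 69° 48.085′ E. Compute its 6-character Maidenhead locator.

Offset from 180°W / 90°S: lon 249.8014°, lat 104.1324°.
Field: 249.8014/20 → 12 → M, 104.1324/10 → 10 → K; chars MK.
Square: 9.8014/2 → 4, 4.1324/1 → 4; chars 44.
Subsquare: 1.8014/0.0833333 → 21 → v, 0.1324/0.0416667 → 3 → d; chars vd.

MK44vd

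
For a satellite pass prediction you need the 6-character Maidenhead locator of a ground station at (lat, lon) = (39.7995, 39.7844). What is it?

Add 180° to longitude and 90° to latitude: 219.7844, 129.7995.
Field: 219.7844/20 → 10 → K, 129.7995/10 → 12 → M; chars KM.
Square: 19.7844/2 → 9, 9.7995/1 → 9; chars 99.
Subsquare: 1.7844/0.0833333 → 21 → v, 0.7995/0.0416667 → 19 → t; chars vt.

KM99vt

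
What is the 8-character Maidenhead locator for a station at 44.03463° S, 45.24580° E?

LE25ox91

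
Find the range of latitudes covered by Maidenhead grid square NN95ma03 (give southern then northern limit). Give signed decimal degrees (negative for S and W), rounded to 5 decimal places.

45.01250, 45.01667

Field N=13, N=13: +13·20° lon, +13·10° lat → SW at lon 80°, lat 40°.
Square 9, 5: +9·2° lon, +5·1° lat → SW at lon 98°, lat 45°.
Subsquare m=12, a=0: +12·0.0833333° lon, +0·0.0416667° lat → SW at lon 99°, lat 45°.
Extended square 0, 3: +0·0.00833333° lon, +3·0.00416667° lat → SW at lon 99°, lat 45.0125°.
Cell spans 0.00833333° lon × 0.00416667° lat.
south 45.01250, north 45.01667.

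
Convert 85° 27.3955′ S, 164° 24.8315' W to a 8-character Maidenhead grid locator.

Shift to the Maidenhead origin (180°W, 90°S): lon 15.58614, lat 4.54341.
Field: 15.58614/20 → 0 → A, 4.54341/10 → 0 → A; chars AA.
Square: 15.58614/2 → 7, 4.54341/1 → 4; chars 74.
Subsquare: 1.58614/0.0833333 → 19 → t, 0.54341/0.0416667 → 13 → n; chars tn.
Extended square: 0.00281/0.00833333 → 0, 0.00174/0.00416667 → 0; chars 00.

AA74tn00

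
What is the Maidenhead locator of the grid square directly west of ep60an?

Longitude subsquare a = 0; −1 → -1, wraps to 23 = x, carry into square.
Longitude square 6; −1 → 5.
The latitude characters are unchanged.

EP50xn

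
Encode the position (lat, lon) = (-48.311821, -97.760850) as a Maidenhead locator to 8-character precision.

Shift to the Maidenhead origin (180°W, 90°S): lon 82.23915, lat 41.68818.
Field: lon ⌊82.23915/20⌋ = 4 → E; lat ⌊41.68818/10⌋ = 4 → E.
Square: lon ⌊2.23915/2⌋ = 1; lat ⌊1.68818/1⌋ = 1.
Subsquare: lon ⌊0.23915/0.0833333⌋ = 2 → c; lat ⌊0.68818/0.0416667⌋ = 16 → q.
Extended square: lon ⌊0.07248/0.00833333⌋ = 8; lat ⌊0.02151/0.00416667⌋ = 5.

EE11cq85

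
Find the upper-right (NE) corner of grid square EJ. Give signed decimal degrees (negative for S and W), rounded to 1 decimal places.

Field E=4, J=9: +4·20° lon, +9·10° lat → SW at lon -100°, lat 0°.
Cell spans 20° lon × 10° lat. NE corner is SW corner plus one full cell.
latitude 10.0, longitude -80.0.

10.0, -80.0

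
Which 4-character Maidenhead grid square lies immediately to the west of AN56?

AN46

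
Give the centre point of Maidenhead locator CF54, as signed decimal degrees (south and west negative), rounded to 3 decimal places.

-35.500, -129.000

Field C=2, F=5: +2·20° lon, +5·10° lat → SW at lon -140°, lat -40°.
Square 5, 4: +5·2° lon, +4·1° lat → SW at lon -130°, lat -36°.
Cell spans 2° lon × 1° lat. Centre is SW corner plus half of each.
latitude -35.500, longitude -129.000.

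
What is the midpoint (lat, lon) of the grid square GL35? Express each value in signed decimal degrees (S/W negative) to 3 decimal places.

25.500, -53.000

Field G=6, L=11: +6·20° lon, +11·10° lat → SW at lon -60°, lat 20°.
Square 3, 5: +3·2° lon, +5·1° lat → SW at lon -54°, lat 25°.
Cell spans 2° lon × 1° lat. Centre is SW corner plus half of each.
latitude 25.500, longitude -53.000.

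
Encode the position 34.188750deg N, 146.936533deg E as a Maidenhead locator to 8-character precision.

Add 180° to longitude and 90° to latitude: 326.93653, 124.18875.
Field (20°×10°, letters A–R): 326.93653/20 → 16 → Q, 124.18875/10 → 12 → M; chars QM.
Square (2°×1°, digits 0–9): 6.93653/2 → 3, 4.18875/1 → 4; chars 34.
Subsquare (5′×2.5′, letters a–x): 0.93653/0.0833333 → 11 → l, 0.18875/0.0416667 → 4 → e; chars le.
Extended square (30″×15″, digits 0–9): 0.01987/0.00833333 → 2, 0.02208/0.00416667 → 5; chars 25.

QM34le25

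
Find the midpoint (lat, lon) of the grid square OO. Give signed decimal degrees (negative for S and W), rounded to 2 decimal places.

Field O=14, O=14: +14·20° lon, +14·10° lat → SW at lon 100°, lat 50°.
Cell spans 20° lon × 10° lat. Centre is SW corner plus half of each.
latitude 55.00, longitude 110.00.

55.00, 110.00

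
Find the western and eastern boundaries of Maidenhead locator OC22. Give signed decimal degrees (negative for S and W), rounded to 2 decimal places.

Field O=14, C=2: +14·20° lon, +2·10° lat → SW at lon 100°, lat -70°.
Square 2, 2: +2·2° lon, +2·1° lat → SW at lon 104°, lat -68°.
Cell spans 2° lon × 1° lat.
west 104.00, east 106.00.

104.00, 106.00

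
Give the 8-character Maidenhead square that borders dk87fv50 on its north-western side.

Longitude extended square 5; −1 → 4.
Latitude extended square 0; +1 → 1.

DK87fv41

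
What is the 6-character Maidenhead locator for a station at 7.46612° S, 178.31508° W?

Add 180° to longitude and 90° to latitude: 1.6849, 82.5339.
Field (20°×10°, letters A–R): lon ⌊1.6849/20⌋ = 0 → A; lat ⌊82.5339/10⌋ = 8 → I.
Square (2°×1°, digits 0–9): lon ⌊1.6849/2⌋ = 0; lat ⌊2.5339/1⌋ = 2.
Subsquare (5′×2.5′, letters a–x): lon ⌊1.6849/0.0833333⌋ = 20 → u; lat ⌊0.5339/0.0416667⌋ = 12 → m.

AI02um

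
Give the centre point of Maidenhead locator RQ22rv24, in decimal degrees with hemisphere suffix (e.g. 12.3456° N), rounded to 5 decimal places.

72.89375° N, 165.43750° E

Field R=17, Q=16: +17·20° lon, +16·10° lat → SW at lon 160°, lat 70°.
Square 2, 2: +2·2° lon, +2·1° lat → SW at lon 164°, lat 72°.
Subsquare r=17, v=21: +17·0.0833333° lon, +21·0.0416667° lat → SW at lon 165.417°, lat 72.875°.
Extended square 2, 4: +2·0.00833333° lon, +4·0.00416667° lat → SW at lon 165.433°, lat 72.8917°.
Cell spans 0.00833333° lon × 0.00416667° lat. Centre is SW corner plus half of each.
latitude 72.89375° N, longitude 165.43750° E.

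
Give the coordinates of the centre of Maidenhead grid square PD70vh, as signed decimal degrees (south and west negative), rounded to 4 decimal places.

-59.6875, 135.7917

Field P=15, D=3: +15·20° lon, +3·10° lat → SW at lon 120°, lat -60°.
Square 7, 0: +7·2° lon, +0·1° lat → SW at lon 134°, lat -60°.
Subsquare v=21, h=7: +21·0.0833333° lon, +7·0.0416667° lat → SW at lon 135.75°, lat -59.7083°.
Cell spans 0.0833333° lon × 0.0416667° lat. Centre is SW corner plus half of each.
latitude -59.6875, longitude 135.7917.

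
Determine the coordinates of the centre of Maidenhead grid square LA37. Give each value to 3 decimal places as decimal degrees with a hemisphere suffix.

82.500° S, 47.000° E

Field L=11, A=0: +11·20° lon, +0·10° lat → SW at lon 40°, lat -90°.
Square 3, 7: +3·2° lon, +7·1° lat → SW at lon 46°, lat -83°.
Cell spans 2° lon × 1° lat. Centre is SW corner plus half of each.
latitude 82.500° S, longitude 47.000° E.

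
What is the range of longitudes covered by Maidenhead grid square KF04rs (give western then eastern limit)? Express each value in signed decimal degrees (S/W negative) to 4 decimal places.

21.4167, 21.5000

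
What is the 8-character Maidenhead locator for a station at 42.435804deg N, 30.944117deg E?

KN52lk34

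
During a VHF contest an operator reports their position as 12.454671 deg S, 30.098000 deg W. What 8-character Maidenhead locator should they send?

Offset from 180°W / 90°S: lon 149.90200°, lat 77.54533°.
Field (20°×10°, letters A–R): 149.90200/20 → 7 → H, 77.54533/10 → 7 → H; chars HH.
Square (2°×1°, digits 0–9): 9.90200/2 → 4, 7.54533/1 → 7; chars 47.
Subsquare (5′×2.5′, letters a–x): 1.90200/0.0833333 → 22 → w, 0.54533/0.0416667 → 13 → n; chars wn.
Extended square (30″×15″, digits 0–9): 0.06867/0.00833333 → 8, 0.00366/0.00416667 → 0; chars 80.

HH47wn80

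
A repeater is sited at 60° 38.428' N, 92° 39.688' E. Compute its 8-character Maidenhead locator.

NP60hp93

Offset from 180°W / 90°S: lon 272.66147°, lat 150.64047°.
Field: 272.66147/20 → 13 → N, 150.64047/10 → 15 → P; chars NP.
Square: 12.66147/2 → 6, 0.64047/1 → 0; chars 60.
Subsquare: 0.66147/0.0833333 → 7 → h, 0.64047/0.0416667 → 15 → p; chars hp.
Extended square: 0.07813/0.00833333 → 9, 0.01547/0.00416667 → 3; chars 93.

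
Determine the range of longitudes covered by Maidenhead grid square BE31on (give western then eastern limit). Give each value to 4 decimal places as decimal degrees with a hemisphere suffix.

Field B=1, E=4: +1·20° lon, +4·10° lat → SW at lon -160°, lat -50°.
Square 3, 1: +3·2° lon, +1·1° lat → SW at lon -154°, lat -49°.
Subsquare o=14, n=13: +14·0.0833333° lon, +13·0.0416667° lat → SW at lon -152.833°, lat -48.4583°.
Cell spans 0.0833333° lon × 0.0416667° lat.
west 152.8333° W, east 152.7500° W.

152.8333° W, 152.7500° W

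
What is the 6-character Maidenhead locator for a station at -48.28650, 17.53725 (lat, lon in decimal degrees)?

Shift to the Maidenhead origin (180°W, 90°S): lon 197.5373, lat 41.7135.
Field: lon ⌊197.5373/20⌋ = 9 → J; lat ⌊41.7135/10⌋ = 4 → E.
Square: lon ⌊17.5373/2⌋ = 8; lat ⌊1.7135/1⌋ = 1.
Subsquare: lon ⌊1.5373/0.0833333⌋ = 18 → s; lat ⌊0.7135/0.0416667⌋ = 17 → r.

JE81sr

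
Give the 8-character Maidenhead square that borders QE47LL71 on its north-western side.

QE47ll62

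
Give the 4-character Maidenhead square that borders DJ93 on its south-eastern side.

EJ02

Longitude square 9; +1 → 10, wraps to 0, carry into field.
Longitude field D = 3; +1 → 4 = E.
Latitude square 3; −1 → 2.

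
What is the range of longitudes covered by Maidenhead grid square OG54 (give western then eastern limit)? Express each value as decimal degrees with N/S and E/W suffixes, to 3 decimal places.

Field O=14, G=6: +14·20° lon, +6·10° lat → SW at lon 100°, lat -30°.
Square 5, 4: +5·2° lon, +4·1° lat → SW at lon 110°, lat -26°.
Cell spans 2° lon × 1° lat.
west 110.000° E, east 112.000° E.

110.000° E, 112.000° E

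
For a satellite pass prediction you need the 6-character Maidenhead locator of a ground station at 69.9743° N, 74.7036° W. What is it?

Shift to the Maidenhead origin (180°W, 90°S): lon 105.2964, lat 159.9743.
Field: 105.2964/20 → 5 → F, 159.9743/10 → 15 → P; chars FP.
Square: 5.2964/2 → 2, 9.9743/1 → 9; chars 29.
Subsquare: 1.2964/0.0833333 → 15 → p, 0.9743/0.0416667 → 23 → x; chars px.

FP29px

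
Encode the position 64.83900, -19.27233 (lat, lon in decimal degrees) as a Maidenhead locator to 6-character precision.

IP04iu

Offset from 180°W / 90°S: lon 160.7277°, lat 154.8390°.
Field: 160.7277/20 → 8 → I, 154.8390/10 → 15 → P; chars IP.
Square: 0.7277/2 → 0, 4.8390/1 → 4; chars 04.
Subsquare: 0.7277/0.0833333 → 8 → i, 0.8390/0.0416667 → 20 → u; chars iu.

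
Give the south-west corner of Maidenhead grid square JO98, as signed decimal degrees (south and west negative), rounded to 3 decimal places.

58.000, 18.000

Field J=9, O=14: +9·20° lon, +14·10° lat → SW at lon 0°, lat 50°.
Square 9, 8: +9·2° lon, +8·1° lat → SW at lon 18°, lat 58°.
latitude 58.000, longitude 18.000.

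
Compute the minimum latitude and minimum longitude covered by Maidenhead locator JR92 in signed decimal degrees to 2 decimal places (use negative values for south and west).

82.00, 18.00

Field J=9, R=17: +9·20° lon, +17·10° lat → SW at lon 0°, lat 80°.
Square 9, 2: +9·2° lon, +2·1° lat → SW at lon 18°, lat 82°.
latitude 82.00, longitude 18.00.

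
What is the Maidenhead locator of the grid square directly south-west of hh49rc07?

Longitude extended square 0; −1 → -1, wraps to 9, carry into subsquare.
Longitude subsquare r = 17; −1 → 16 = q.
Latitude extended square 7; −1 → 6.

HH49qc96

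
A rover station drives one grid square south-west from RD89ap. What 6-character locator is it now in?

RD79xo

Longitude subsquare a = 0; −1 → -1, wraps to 23 = x, carry into square.
Longitude square 8; −1 → 7.
Latitude subsquare p = 15; −1 → 14 = o.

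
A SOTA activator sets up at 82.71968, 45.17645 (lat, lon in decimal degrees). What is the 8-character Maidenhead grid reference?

Shift to the Maidenhead origin (180°W, 90°S): lon 225.17645, lat 172.71968.
Field: 225.17645/20 → 11 → L, 172.71968/10 → 17 → R; chars LR.
Square: 5.17645/2 → 2, 2.71968/1 → 2; chars 22.
Subsquare: 1.17645/0.0833333 → 14 → o, 0.71968/0.0416667 → 17 → r; chars or.
Extended square: 0.00978/0.00833333 → 1, 0.01135/0.00416667 → 2; chars 12.

LR22or12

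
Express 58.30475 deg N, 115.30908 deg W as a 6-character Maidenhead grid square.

DO28ih

Add 180° to longitude and 90° to latitude: 64.6909, 148.3048.
Field (20°×10°, letters A–R): 64.6909/20 → 3 → D, 148.3048/10 → 14 → O; chars DO.
Square (2°×1°, digits 0–9): 4.6909/2 → 2, 8.3048/1 → 8; chars 28.
Subsquare (5′×2.5′, letters a–x): 0.6909/0.0833333 → 8 → i, 0.3048/0.0416667 → 7 → h; chars ih.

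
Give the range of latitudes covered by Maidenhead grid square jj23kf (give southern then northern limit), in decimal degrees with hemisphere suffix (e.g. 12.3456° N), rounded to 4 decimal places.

3.2083° N, 3.2500° N

Field J=9, J=9: +9·20° lon, +9·10° lat → SW at lon 0°, lat 0°.
Square 2, 3: +2·2° lon, +3·1° lat → SW at lon 4°, lat 3°.
Subsquare k=10, f=5: +10·0.0833333° lon, +5·0.0416667° lat → SW at lon 4.83333°, lat 3.20833°.
Cell spans 0.0833333° lon × 0.0416667° lat.
south 3.2083° N, north 3.2500° N.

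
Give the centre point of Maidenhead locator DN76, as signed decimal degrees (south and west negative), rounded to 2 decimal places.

Field D=3, N=13: +3·20° lon, +13·10° lat → SW at lon -120°, lat 40°.
Square 7, 6: +7·2° lon, +6·1° lat → SW at lon -106°, lat 46°.
Cell spans 2° lon × 1° lat. Centre is SW corner plus half of each.
latitude 46.50, longitude -105.00.

46.50, -105.00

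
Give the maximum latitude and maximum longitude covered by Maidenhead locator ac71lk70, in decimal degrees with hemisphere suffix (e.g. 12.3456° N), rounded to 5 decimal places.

Field A=0, C=2: +0·20° lon, +2·10° lat → SW at lon -180°, lat -70°.
Square 7, 1: +7·2° lon, +1·1° lat → SW at lon -166°, lat -69°.
Subsquare l=11, k=10: +11·0.0833333° lon, +10·0.0416667° lat → SW at lon -165.083°, lat -68.5833°.
Extended square 7, 0: +7·0.00833333° lon, +0·0.00416667° lat → SW at lon -165.025°, lat -68.5833°.
Cell spans 0.00833333° lon × 0.00416667° lat. NE corner is SW corner plus one full cell.
latitude 68.57917° S, longitude 165.01667° W.

68.57917° S, 165.01667° W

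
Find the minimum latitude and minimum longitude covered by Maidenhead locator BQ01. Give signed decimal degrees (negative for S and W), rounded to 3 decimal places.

Field B=1, Q=16: +1·20° lon, +16·10° lat → SW at lon -160°, lat 70°.
Square 0, 1: +0·2° lon, +1·1° lat → SW at lon -160°, lat 71°.
latitude 71.000, longitude -160.000.

71.000, -160.000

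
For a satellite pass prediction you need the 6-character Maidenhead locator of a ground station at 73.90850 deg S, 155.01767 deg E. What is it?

QB76mc

Shift to the Maidenhead origin (180°W, 90°S): lon 335.0177, lat 16.0915.
Field: 335.0177/20 → 16 → Q, 16.0915/10 → 1 → B; chars QB.
Square: 15.0177/2 → 7, 6.0915/1 → 6; chars 76.
Subsquare: 1.0177/0.0833333 → 12 → m, 0.0915/0.0416667 → 2 → c; chars mc.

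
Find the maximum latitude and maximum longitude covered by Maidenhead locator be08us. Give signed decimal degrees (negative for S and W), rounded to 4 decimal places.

Field B=1, E=4: +1·20° lon, +4·10° lat → SW at lon -160°, lat -50°.
Square 0, 8: +0·2° lon, +8·1° lat → SW at lon -160°, lat -42°.
Subsquare u=20, s=18: +20·0.0833333° lon, +18·0.0416667° lat → SW at lon -158.333°, lat -41.25°.
Cell spans 0.0833333° lon × 0.0416667° lat. NE corner is SW corner plus one full cell.
latitude -41.2083, longitude -158.2500.

-41.2083, -158.2500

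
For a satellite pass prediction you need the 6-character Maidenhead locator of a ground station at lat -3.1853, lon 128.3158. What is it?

Shift to the Maidenhead origin (180°W, 90°S): lon 308.3158, lat 86.8147.
Field: lon ⌊308.3158/20⌋ = 15 → P; lat ⌊86.8147/10⌋ = 8 → I.
Square: lon ⌊8.3158/2⌋ = 4; lat ⌊6.8147/1⌋ = 6.
Subsquare: lon ⌊0.3158/0.0833333⌋ = 3 → d; lat ⌊0.8147/0.0416667⌋ = 19 → t.

PI46dt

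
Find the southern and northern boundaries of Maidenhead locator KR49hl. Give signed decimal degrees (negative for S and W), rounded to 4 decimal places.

Field K=10, R=17: +10·20° lon, +17·10° lat → SW at lon 20°, lat 80°.
Square 4, 9: +4·2° lon, +9·1° lat → SW at lon 28°, lat 89°.
Subsquare h=7, l=11: +7·0.0833333° lon, +11·0.0416667° lat → SW at lon 28.5833°, lat 89.4583°.
Cell spans 0.0833333° lon × 0.0416667° lat.
south 89.4583, north 89.5000.

89.4583, 89.5000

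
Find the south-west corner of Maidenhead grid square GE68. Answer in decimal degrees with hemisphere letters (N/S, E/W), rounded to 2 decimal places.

42.00° S, 48.00° W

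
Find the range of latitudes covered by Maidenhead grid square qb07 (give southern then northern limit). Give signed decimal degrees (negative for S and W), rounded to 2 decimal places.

Field Q=16, B=1: +16·20° lon, +1·10° lat → SW at lon 140°, lat -80°.
Square 0, 7: +0·2° lon, +7·1° lat → SW at lon 140°, lat -73°.
Cell spans 2° lon × 1° lat.
south -73.00, north -72.00.

-73.00, -72.00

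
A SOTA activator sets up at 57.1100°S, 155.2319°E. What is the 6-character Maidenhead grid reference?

Shift to the Maidenhead origin (180°W, 90°S): lon 335.2319, lat 32.8900.
Field (20°×10°, letters A–R): 335.2319/20 → 16 → Q, 32.8900/10 → 3 → D; chars QD.
Square (2°×1°, digits 0–9): 15.2319/2 → 7, 2.8900/1 → 2; chars 72.
Subsquare (5′×2.5′, letters a–x): 1.2319/0.0833333 → 14 → o, 0.8900/0.0416667 → 21 → v; chars ov.

QD72ov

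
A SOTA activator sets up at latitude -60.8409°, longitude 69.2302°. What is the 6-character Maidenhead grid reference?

Offset from 180°W / 90°S: lon 249.2302°, lat 29.1591°.
Field: lon ⌊249.2302/20⌋ = 12 → M; lat ⌊29.1591/10⌋ = 2 → C.
Square: lon ⌊9.2302/2⌋ = 4; lat ⌊9.1591/1⌋ = 9.
Subsquare: lon ⌊1.2302/0.0833333⌋ = 14 → o; lat ⌊0.1591/0.0416667⌋ = 3 → d.

MC49od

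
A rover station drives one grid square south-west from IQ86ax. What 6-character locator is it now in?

IQ76xw

Longitude subsquare a = 0; −1 → -1, wraps to 23 = x, carry into square.
Longitude square 8; −1 → 7.
Latitude subsquare x = 23; −1 → 22 = w.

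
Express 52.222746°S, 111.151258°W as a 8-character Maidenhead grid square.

DD47ks16

Add 180° to longitude and 90° to latitude: 68.84874, 37.77725.
Field: 68.84874/20 → 3 → D, 37.77725/10 → 3 → D; chars DD.
Square: 8.84874/2 → 4, 7.77725/1 → 7; chars 47.
Subsquare: 0.84874/0.0833333 → 10 → k, 0.77725/0.0416667 → 18 → s; chars ks.
Extended square: 0.01541/0.00833333 → 1, 0.02725/0.00416667 → 6; chars 16.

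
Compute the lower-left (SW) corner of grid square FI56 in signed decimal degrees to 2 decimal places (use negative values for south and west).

Field F=5, I=8: +5·20° lon, +8·10° lat → SW at lon -80°, lat -10°.
Square 5, 6: +5·2° lon, +6·1° lat → SW at lon -70°, lat -4°.
latitude -4.00, longitude -70.00.

-4.00, -70.00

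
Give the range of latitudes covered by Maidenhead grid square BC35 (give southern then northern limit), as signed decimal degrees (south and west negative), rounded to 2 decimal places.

-65.00, -64.00

Field B=1, C=2: +1·20° lon, +2·10° lat → SW at lon -160°, lat -70°.
Square 3, 5: +3·2° lon, +5·1° lat → SW at lon -154°, lat -65°.
Cell spans 2° lon × 1° lat.
south -65.00, north -64.00.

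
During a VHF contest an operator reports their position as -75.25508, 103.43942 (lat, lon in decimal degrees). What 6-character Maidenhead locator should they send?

OB14rr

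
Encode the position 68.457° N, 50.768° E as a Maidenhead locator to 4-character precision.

LP58

Shift to the Maidenhead origin (180°W, 90°S): lon 230.77, lat 158.46.
Field: lon ⌊230.77/20⌋ = 11 → L; lat ⌊158.46/10⌋ = 15 → P.
Square: lon ⌊10.77/2⌋ = 5; lat ⌊8.46/1⌋ = 8.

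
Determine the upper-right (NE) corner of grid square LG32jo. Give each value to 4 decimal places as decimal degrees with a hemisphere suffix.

27.3750° S, 46.8333° E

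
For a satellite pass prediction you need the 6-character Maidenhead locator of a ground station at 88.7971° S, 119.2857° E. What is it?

OA91pe

Shift to the Maidenhead origin (180°W, 90°S): lon 299.2857, lat 1.2029.
Field: 299.2857/20 → 14 → O, 1.2029/10 → 0 → A; chars OA.
Square: 19.2857/2 → 9, 1.2029/1 → 1; chars 91.
Subsquare: 1.2857/0.0833333 → 15 → p, 0.2029/0.0416667 → 4 → e; chars pe.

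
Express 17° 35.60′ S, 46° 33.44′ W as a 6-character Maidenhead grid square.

Add 180° to longitude and 90° to latitude: 133.4427, 72.4067.
Field: lon ⌊133.4427/20⌋ = 6 → G; lat ⌊72.4067/10⌋ = 7 → H.
Square: lon ⌊13.4427/2⌋ = 6; lat ⌊2.4067/1⌋ = 2.
Subsquare: lon ⌊1.4427/0.0833333⌋ = 17 → r; lat ⌊0.4067/0.0416667⌋ = 9 → j.

GH62rj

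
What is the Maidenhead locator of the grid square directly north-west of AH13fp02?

AH13ep93

Longitude extended square 0; −1 → -1, wraps to 9, carry into subsquare.
Longitude subsquare f = 5; −1 → 4 = e.
Latitude extended square 2; +1 → 3.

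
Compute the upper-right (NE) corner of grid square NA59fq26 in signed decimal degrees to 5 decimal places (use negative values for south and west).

-80.30417, 90.44167

Field N=13, A=0: +13·20° lon, +0·10° lat → SW at lon 80°, lat -90°.
Square 5, 9: +5·2° lon, +9·1° lat → SW at lon 90°, lat -81°.
Subsquare f=5, q=16: +5·0.0833333° lon, +16·0.0416667° lat → SW at lon 90.4167°, lat -80.3333°.
Extended square 2, 6: +2·0.00833333° lon, +6·0.00416667° lat → SW at lon 90.4333°, lat -80.3083°.
Cell spans 0.00833333° lon × 0.00416667° lat. NE corner is SW corner plus one full cell.
latitude -80.30417, longitude 90.44167.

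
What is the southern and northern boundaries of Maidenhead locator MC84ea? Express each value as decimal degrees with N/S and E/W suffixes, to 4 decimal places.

Field M=12, C=2: +12·20° lon, +2·10° lat → SW at lon 60°, lat -70°.
Square 8, 4: +8·2° lon, +4·1° lat → SW at lon 76°, lat -66°.
Subsquare e=4, a=0: +4·0.0833333° lon, +0·0.0416667° lat → SW at lon 76.3333°, lat -66°.
Cell spans 0.0833333° lon × 0.0416667° lat.
south 66.0000° S, north 65.9583° S.

66.0000° S, 65.9583° S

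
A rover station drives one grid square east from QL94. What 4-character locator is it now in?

Longitude square 9; +1 → 10, wraps to 0, carry into field.
Longitude field Q = 16; +1 → 17 = R.
The latitude characters are unchanged.

RL04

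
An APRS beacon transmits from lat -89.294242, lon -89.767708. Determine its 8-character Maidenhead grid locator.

Shift to the Maidenhead origin (180°W, 90°S): lon 90.23229, lat 0.70576.
Field: lon ⌊90.23229/20⌋ = 4 → E; lat ⌊0.70576/10⌋ = 0 → A.
Square: lon ⌊10.23229/2⌋ = 5; lat ⌊0.70576/1⌋ = 0.
Subsquare: lon ⌊0.23229/0.0833333⌋ = 2 → c; lat ⌊0.70576/0.0416667⌋ = 16 → q.
Extended square: lon ⌊0.06563/0.00833333⌋ = 7; lat ⌊0.03909/0.00416667⌋ = 9.

EA50cq79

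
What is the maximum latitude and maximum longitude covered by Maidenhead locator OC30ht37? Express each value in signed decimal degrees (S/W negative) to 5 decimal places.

-69.17500, 106.61667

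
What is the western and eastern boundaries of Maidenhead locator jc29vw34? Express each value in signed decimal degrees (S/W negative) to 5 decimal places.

5.77500, 5.78333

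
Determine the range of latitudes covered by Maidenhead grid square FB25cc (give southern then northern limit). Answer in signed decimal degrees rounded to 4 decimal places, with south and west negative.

-74.9167, -74.8750

Field F=5, B=1: +5·20° lon, +1·10° lat → SW at lon -80°, lat -80°.
Square 2, 5: +2·2° lon, +5·1° lat → SW at lon -76°, lat -75°.
Subsquare c=2, c=2: +2·0.0833333° lon, +2·0.0416667° lat → SW at lon -75.8333°, lat -74.9167°.
Cell spans 0.0833333° lon × 0.0416667° lat.
south -74.9167, north -74.8750.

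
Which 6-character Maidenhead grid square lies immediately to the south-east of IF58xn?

IF68am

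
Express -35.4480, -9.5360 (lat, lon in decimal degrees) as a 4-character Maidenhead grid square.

IF54

Offset from 180°W / 90°S: lon 170.46°, lat 54.55°.
Field: lon ⌊170.46/20⌋ = 8 → I; lat ⌊54.55/10⌋ = 5 → F.
Square: lon ⌊10.46/2⌋ = 5; lat ⌊4.55/1⌋ = 4.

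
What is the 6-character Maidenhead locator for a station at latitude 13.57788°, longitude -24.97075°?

HK73mn

Add 180° to longitude and 90° to latitude: 155.0292, 103.5779.
Field: lon ⌊155.0292/20⌋ = 7 → H; lat ⌊103.5779/10⌋ = 10 → K.
Square: lon ⌊15.0292/2⌋ = 7; lat ⌊3.5779/1⌋ = 3.
Subsquare: lon ⌊1.0292/0.0833333⌋ = 12 → m; lat ⌊0.5779/0.0416667⌋ = 13 → n.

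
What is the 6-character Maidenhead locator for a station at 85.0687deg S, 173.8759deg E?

RA64ww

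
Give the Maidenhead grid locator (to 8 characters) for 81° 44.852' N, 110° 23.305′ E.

OR51er69

Add 180° to longitude and 90° to latitude: 290.38842, 171.74753.
Field: lon ⌊290.38842/20⌋ = 14 → O; lat ⌊171.74753/10⌋ = 17 → R.
Square: lon ⌊10.38842/2⌋ = 5; lat ⌊1.74753/1⌋ = 1.
Subsquare: lon ⌊0.38842/0.0833333⌋ = 4 → e; lat ⌊0.74753/0.0416667⌋ = 17 → r.
Extended square: lon ⌊0.05508/0.00833333⌋ = 6; lat ⌊0.03920/0.00416667⌋ = 9.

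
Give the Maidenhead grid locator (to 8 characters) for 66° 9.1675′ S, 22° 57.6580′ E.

Add 180° to longitude and 90° to latitude: 202.96097, 23.84721.
Field (20°×10°, letters A–R): lon ⌊202.96097/20⌋ = 10 → K; lat ⌊23.84721/10⌋ = 2 → C.
Square (2°×1°, digits 0–9): lon ⌊2.96097/2⌋ = 1; lat ⌊3.84721/1⌋ = 3.
Subsquare (5′×2.5′, letters a–x): lon ⌊0.96097/0.0833333⌋ = 11 → l; lat ⌊0.84721/0.0416667⌋ = 20 → u.
Extended square (30″×15″, digits 0–9): lon ⌊0.04430/0.00833333⌋ = 5; lat ⌊0.01387/0.00416667⌋ = 3.

KC13lu53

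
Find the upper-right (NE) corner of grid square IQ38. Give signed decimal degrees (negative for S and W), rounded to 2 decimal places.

79.00, -12.00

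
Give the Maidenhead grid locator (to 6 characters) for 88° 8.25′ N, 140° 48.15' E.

QR08jd

Shift to the Maidenhead origin (180°W, 90°S): lon 320.8025, lat 178.1375.
Field: lon ⌊320.8025/20⌋ = 16 → Q; lat ⌊178.1375/10⌋ = 17 → R.
Square: lon ⌊0.8025/2⌋ = 0; lat ⌊8.1375/1⌋ = 8.
Subsquare: lon ⌊0.8025/0.0833333⌋ = 9 → j; lat ⌊0.1375/0.0416667⌋ = 3 → d.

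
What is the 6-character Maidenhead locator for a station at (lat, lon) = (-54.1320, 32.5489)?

KD65gu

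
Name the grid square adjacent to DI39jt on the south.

Latitude subsquare t = 19; −1 → 18 = s.
The longitude characters are unchanged.

DI39js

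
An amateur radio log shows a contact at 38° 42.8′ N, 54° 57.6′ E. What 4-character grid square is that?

Shift to the Maidenhead origin (180°W, 90°S): lon 234.96, lat 128.71.
Field (20°×10°, letters A–R): lon ⌊234.96/20⌋ = 11 → L; lat ⌊128.71/10⌋ = 12 → M.
Square (2°×1°, digits 0–9): lon ⌊14.96/2⌋ = 7; lat ⌊8.71/1⌋ = 8.

LM78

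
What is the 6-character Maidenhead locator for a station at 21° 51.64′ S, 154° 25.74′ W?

BG28sd

Offset from 180°W / 90°S: lon 25.5710°, lat 68.1393°.
Field (20°×10°, letters A–R): lon ⌊25.5710/20⌋ = 1 → B; lat ⌊68.1393/10⌋ = 6 → G.
Square (2°×1°, digits 0–9): lon ⌊5.5710/2⌋ = 2; lat ⌊8.1393/1⌋ = 8.
Subsquare (5′×2.5′, letters a–x): lon ⌊1.5710/0.0833333⌋ = 18 → s; lat ⌊0.1393/0.0416667⌋ = 3 → d.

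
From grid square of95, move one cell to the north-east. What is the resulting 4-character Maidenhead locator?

Longitude square 9; +1 → 10, wraps to 0, carry into field.
Longitude field O = 14; +1 → 15 = P.
Latitude square 5; +1 → 6.

PF06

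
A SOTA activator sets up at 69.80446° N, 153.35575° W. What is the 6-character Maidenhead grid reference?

Offset from 180°W / 90°S: lon 26.6442°, lat 159.8045°.
Field: lon ⌊26.6442/20⌋ = 1 → B; lat ⌊159.8045/10⌋ = 15 → P.
Square: lon ⌊6.6442/2⌋ = 3; lat ⌊9.8045/1⌋ = 9.
Subsquare: lon ⌊0.6442/0.0833333⌋ = 7 → h; lat ⌊0.8045/0.0416667⌋ = 19 → t.

BP39ht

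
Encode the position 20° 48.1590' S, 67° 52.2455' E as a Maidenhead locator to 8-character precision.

Add 180° to longitude and 90° to latitude: 247.87076, 69.19735.
Field (20°×10°, letters A–R): lon ⌊247.87076/20⌋ = 12 → M; lat ⌊69.19735/10⌋ = 6 → G.
Square (2°×1°, digits 0–9): lon ⌊7.87076/2⌋ = 3; lat ⌊9.19735/1⌋ = 9.
Subsquare (5′×2.5′, letters a–x): lon ⌊1.87076/0.0833333⌋ = 22 → w; lat ⌊0.19735/0.0416667⌋ = 4 → e.
Extended square (30″×15″, digits 0–9): lon ⌊0.03742/0.00833333⌋ = 4; lat ⌊0.03068/0.00416667⌋ = 7.

MG39we47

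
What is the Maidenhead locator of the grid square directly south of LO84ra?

LO83rx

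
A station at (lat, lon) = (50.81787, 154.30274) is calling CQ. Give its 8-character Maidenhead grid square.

QO70dt66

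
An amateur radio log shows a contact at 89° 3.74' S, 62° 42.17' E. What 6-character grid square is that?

MA10iw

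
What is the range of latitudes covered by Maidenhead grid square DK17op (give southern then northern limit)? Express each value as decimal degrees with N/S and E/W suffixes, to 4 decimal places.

17.6250° N, 17.6667° N

Field D=3, K=10: +3·20° lon, +10·10° lat → SW at lon -120°, lat 10°.
Square 1, 7: +1·2° lon, +7·1° lat → SW at lon -118°, lat 17°.
Subsquare o=14, p=15: +14·0.0833333° lon, +15·0.0416667° lat → SW at lon -116.833°, lat 17.625°.
Cell spans 0.0833333° lon × 0.0416667° lat.
south 17.6250° N, north 17.6667° N.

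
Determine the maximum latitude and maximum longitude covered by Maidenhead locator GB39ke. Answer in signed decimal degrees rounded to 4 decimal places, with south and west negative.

Field G=6, B=1: +6·20° lon, +1·10° lat → SW at lon -60°, lat -80°.
Square 3, 9: +3·2° lon, +9·1° lat → SW at lon -54°, lat -71°.
Subsquare k=10, e=4: +10·0.0833333° lon, +4·0.0416667° lat → SW at lon -53.1667°, lat -70.8333°.
Cell spans 0.0833333° lon × 0.0416667° lat. NE corner is SW corner plus one full cell.
latitude -70.7917, longitude -53.0833.

-70.7917, -53.0833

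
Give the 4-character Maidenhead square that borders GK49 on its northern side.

GL40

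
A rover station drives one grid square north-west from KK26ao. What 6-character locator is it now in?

KK16xp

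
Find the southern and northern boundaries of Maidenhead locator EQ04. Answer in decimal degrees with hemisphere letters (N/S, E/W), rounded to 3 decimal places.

74.000° N, 75.000° N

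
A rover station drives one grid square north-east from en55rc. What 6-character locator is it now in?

Longitude subsquare r = 17; +1 → 18 = s.
Latitude subsquare c = 2; +1 → 3 = d.

EN55sd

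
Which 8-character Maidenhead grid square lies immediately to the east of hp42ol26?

Longitude extended square 2; +1 → 3.
The latitude characters are unchanged.

HP42ol36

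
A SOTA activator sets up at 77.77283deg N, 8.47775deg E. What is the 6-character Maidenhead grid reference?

JQ47fs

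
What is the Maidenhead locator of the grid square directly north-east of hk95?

Longitude square 9; +1 → 10, wraps to 0, carry into field.
Longitude field H = 7; +1 → 8 = I.
Latitude square 5; +1 → 6.

IK06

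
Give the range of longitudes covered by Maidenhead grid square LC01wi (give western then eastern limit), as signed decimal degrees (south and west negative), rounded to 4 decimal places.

41.8333, 41.9167

Field L=11, C=2: +11·20° lon, +2·10° lat → SW at lon 40°, lat -70°.
Square 0, 1: +0·2° lon, +1·1° lat → SW at lon 40°, lat -69°.
Subsquare w=22, i=8: +22·0.0833333° lon, +8·0.0416667° lat → SW at lon 41.8333°, lat -68.6667°.
Cell spans 0.0833333° lon × 0.0416667° lat.
west 41.8333, east 41.9167.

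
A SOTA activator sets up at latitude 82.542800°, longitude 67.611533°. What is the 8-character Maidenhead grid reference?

Add 180° to longitude and 90° to latitude: 247.61153, 172.54280.
Field (20°×10°, letters A–R): lon ⌊247.61153/20⌋ = 12 → M; lat ⌊172.54280/10⌋ = 17 → R.
Square (2°×1°, digits 0–9): lon ⌊7.61153/2⌋ = 3; lat ⌊2.54280/1⌋ = 2.
Subsquare (5′×2.5′, letters a–x): lon ⌊1.61153/0.0833333⌋ = 19 → t; lat ⌊0.54280/0.0416667⌋ = 13 → n.
Extended square (30″×15″, digits 0–9): lon ⌊0.02820/0.00833333⌋ = 3; lat ⌊0.00113/0.00416667⌋ = 0.

MR32tn30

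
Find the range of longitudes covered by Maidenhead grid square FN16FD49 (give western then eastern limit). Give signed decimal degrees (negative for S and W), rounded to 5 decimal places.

-77.55000, -77.54167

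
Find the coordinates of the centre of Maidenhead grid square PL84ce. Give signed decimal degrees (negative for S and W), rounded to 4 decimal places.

24.1875, 136.2083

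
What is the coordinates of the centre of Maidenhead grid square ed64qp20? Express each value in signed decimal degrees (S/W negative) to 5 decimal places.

-55.37292, -86.64583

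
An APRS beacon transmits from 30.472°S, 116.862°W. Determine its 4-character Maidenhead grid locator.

DF19

Offset from 180°W / 90°S: lon 63.14°, lat 59.53°.
Field (20°×10°, letters A–R): lon ⌊63.14/20⌋ = 3 → D; lat ⌊59.53/10⌋ = 5 → F.
Square (2°×1°, digits 0–9): lon ⌊3.14/2⌋ = 1; lat ⌊9.53/1⌋ = 9.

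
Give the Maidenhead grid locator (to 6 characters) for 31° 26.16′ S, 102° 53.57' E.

Offset from 180°W / 90°S: lon 282.8928°, lat 58.5640°.
Field: lon ⌊282.8928/20⌋ = 14 → O; lat ⌊58.5640/10⌋ = 5 → F.
Square: lon ⌊2.8928/2⌋ = 1; lat ⌊8.5640/1⌋ = 8.
Subsquare: lon ⌊0.8928/0.0833333⌋ = 10 → k; lat ⌊0.5640/0.0416667⌋ = 13 → n.

OF18kn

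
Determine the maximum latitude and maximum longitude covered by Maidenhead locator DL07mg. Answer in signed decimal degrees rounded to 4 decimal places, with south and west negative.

27.2917, -118.9167

Field D=3, L=11: +3·20° lon, +11·10° lat → SW at lon -120°, lat 20°.
Square 0, 7: +0·2° lon, +7·1° lat → SW at lon -120°, lat 27°.
Subsquare m=12, g=6: +12·0.0833333° lon, +6·0.0416667° lat → SW at lon -119°, lat 27.25°.
Cell spans 0.0833333° lon × 0.0416667° lat. NE corner is SW corner plus one full cell.
latitude 27.2917, longitude -118.9167.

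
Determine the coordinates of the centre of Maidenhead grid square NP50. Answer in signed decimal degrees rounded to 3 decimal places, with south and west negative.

60.500, 91.000

Field N=13, P=15: +13·20° lon, +15·10° lat → SW at lon 80°, lat 60°.
Square 5, 0: +5·2° lon, +0·1° lat → SW at lon 90°, lat 60°.
Cell spans 2° lon × 1° lat. Centre is SW corner plus half of each.
latitude 60.500, longitude 91.000.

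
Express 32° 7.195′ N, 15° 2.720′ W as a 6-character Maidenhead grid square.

Shift to the Maidenhead origin (180°W, 90°S): lon 164.9547, lat 122.1199.
Field: 164.9547/20 → 8 → I, 122.1199/10 → 12 → M; chars IM.
Square: 4.9547/2 → 2, 2.1199/1 → 2; chars 22.
Subsquare: 0.9547/0.0833333 → 11 → l, 0.1199/0.0416667 → 2 → c; chars lc.

IM22lc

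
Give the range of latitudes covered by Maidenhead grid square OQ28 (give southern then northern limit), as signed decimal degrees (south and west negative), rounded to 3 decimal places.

Field O=14, Q=16: +14·20° lon, +16·10° lat → SW at lon 100°, lat 70°.
Square 2, 8: +2·2° lon, +8·1° lat → SW at lon 104°, lat 78°.
Cell spans 2° lon × 1° lat.
south 78.000, north 79.000.

78.000, 79.000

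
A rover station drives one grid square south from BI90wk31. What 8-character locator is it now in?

Latitude extended square 1; −1 → 0.
The longitude characters are unchanged.

BI90wk30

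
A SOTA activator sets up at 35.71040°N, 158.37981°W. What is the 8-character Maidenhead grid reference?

BM05tr40

Add 180° to longitude and 90° to latitude: 21.62019, 125.71040.
Field (20°×10°, letters A–R): lon ⌊21.62019/20⌋ = 1 → B; lat ⌊125.71040/10⌋ = 12 → M.
Square (2°×1°, digits 0–9): lon ⌊1.62019/2⌋ = 0; lat ⌊5.71040/1⌋ = 5.
Subsquare (5′×2.5′, letters a–x): lon ⌊1.62019/0.0833333⌋ = 19 → t; lat ⌊0.71040/0.0416667⌋ = 17 → r.
Extended square (30″×15″, digits 0–9): lon ⌊0.03686/0.00833333⌋ = 4; lat ⌊0.00207/0.00416667⌋ = 0.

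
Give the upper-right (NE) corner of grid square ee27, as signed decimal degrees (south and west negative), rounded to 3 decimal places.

Field E=4, E=4: +4·20° lon, +4·10° lat → SW at lon -100°, lat -50°.
Square 2, 7: +2·2° lon, +7·1° lat → SW at lon -96°, lat -43°.
Cell spans 2° lon × 1° lat. NE corner is SW corner plus one full cell.
latitude -42.000, longitude -94.000.

-42.000, -94.000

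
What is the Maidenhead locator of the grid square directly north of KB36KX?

Latitude subsquare x = 23; +1 → 24, wraps to 0 = a, carry into square.
Latitude square 6; +1 → 7.
The longitude characters are unchanged.

KB37ka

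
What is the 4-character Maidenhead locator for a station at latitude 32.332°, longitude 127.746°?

PM32

Offset from 180°W / 90°S: lon 307.75°, lat 122.33°.
Field (20°×10°, letters A–R): 307.75/20 → 15 → P, 122.33/10 → 12 → M; chars PM.
Square (2°×1°, digits 0–9): 7.75/2 → 3, 2.33/1 → 2; chars 32.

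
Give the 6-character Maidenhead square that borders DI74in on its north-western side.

DI74ho

Longitude subsquare i = 8; −1 → 7 = h.
Latitude subsquare n = 13; +1 → 14 = o.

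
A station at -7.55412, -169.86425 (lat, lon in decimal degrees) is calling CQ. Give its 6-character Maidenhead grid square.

AI52bk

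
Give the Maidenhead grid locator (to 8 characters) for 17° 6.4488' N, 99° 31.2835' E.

Offset from 180°W / 90°S: lon 279.52139°, lat 107.10748°.
Field: lon ⌊279.52139/20⌋ = 13 → N; lat ⌊107.10748/10⌋ = 10 → K.
Square: lon ⌊19.52139/2⌋ = 9; lat ⌊7.10748/1⌋ = 7.
Subsquare: lon ⌊1.52139/0.0833333⌋ = 18 → s; lat ⌊0.10748/0.0416667⌋ = 2 → c.
Extended square: lon ⌊0.02139/0.00833333⌋ = 2; lat ⌊0.02415/0.00416667⌋ = 5.

NK97sc25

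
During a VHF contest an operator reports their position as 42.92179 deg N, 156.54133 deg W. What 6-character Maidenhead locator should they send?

Add 180° to longitude and 90° to latitude: 23.4587, 132.9218.
Field: lon ⌊23.4587/20⌋ = 1 → B; lat ⌊132.9218/10⌋ = 13 → N.
Square: lon ⌊3.4587/2⌋ = 1; lat ⌊2.9218/1⌋ = 2.
Subsquare: lon ⌊1.4587/0.0833333⌋ = 17 → r; lat ⌊0.9218/0.0416667⌋ = 22 → w.

BN12rw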